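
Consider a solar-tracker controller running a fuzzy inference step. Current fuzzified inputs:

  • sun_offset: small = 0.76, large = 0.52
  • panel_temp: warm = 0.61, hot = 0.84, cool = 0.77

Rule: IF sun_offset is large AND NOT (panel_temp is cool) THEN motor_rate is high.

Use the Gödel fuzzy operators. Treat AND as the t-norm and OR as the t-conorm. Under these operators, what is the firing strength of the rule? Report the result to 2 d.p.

0.23

firing strength: large=0.52, ¬cool=1−0.77=0.23; AND[min(a, b)] → w = 0.23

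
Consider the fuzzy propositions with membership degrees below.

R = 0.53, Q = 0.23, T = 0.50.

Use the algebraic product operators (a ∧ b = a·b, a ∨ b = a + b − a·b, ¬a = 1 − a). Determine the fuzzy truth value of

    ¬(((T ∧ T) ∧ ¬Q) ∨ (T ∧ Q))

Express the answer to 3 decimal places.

T ∧ T = a·b on (0.5000, 0.5000) = 0.2500
¬Q = 1 − 0.2300 = 0.7700
(T ∧ T) ∧ ¬Q = a·b on (0.2500, 0.7700) = 0.1925
T ∧ Q = a·b on (0.5000, 0.2300) = 0.1150
((T ∧ T) ∧ ¬Q) ∨ (T ∧ Q) = a + b − a·b on (0.1925, 0.1150) = 0.2854
¬(((T ∧ T) ∧ ¬Q) ∨ (T ∧ Q)) = 1 − 0.2854 = 0.7146

0.715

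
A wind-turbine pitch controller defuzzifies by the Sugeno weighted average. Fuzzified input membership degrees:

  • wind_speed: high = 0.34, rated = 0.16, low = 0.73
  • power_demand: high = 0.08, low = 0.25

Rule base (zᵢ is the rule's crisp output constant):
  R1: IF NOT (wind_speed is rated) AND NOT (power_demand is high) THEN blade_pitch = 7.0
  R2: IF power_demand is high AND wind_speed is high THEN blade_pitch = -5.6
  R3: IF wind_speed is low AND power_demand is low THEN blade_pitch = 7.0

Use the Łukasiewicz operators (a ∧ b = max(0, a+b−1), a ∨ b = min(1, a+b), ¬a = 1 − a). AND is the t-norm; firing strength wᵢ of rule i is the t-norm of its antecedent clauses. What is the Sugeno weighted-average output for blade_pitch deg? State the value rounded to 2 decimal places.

7.00

R1 (z=7.0): ¬rated=1−0.16=0.84, ¬high=1−0.08=0.92; AND[max(0, a+b−1)] → w = 0.76
R2 (z=-5.6): high=0.08, high=0.34; AND[max(0, a+b−1)] → w = 0.00
R3 (z=7.0): low=0.73, low=0.25; AND[max(0, a+b−1)] → w = 0.00
Weighted average = (0.76·7.0 + 0.00·-5.6 + 0.00·7.0) / (0.76 + 0.00 + 0.00)
  = 5.3200 / 0.7600 = 7.00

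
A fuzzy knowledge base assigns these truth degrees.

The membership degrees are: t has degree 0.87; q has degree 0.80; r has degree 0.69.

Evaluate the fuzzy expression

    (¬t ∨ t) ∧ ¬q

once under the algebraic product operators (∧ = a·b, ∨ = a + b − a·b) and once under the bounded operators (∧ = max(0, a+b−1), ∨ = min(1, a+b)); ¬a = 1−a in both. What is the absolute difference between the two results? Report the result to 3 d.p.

Under algebraic product:
  ¬t = 1 − 0.8700 = 0.1300
  ¬t ∨ t = a + b − a·b on (0.1300, 0.8700) = 0.8869
  ¬q = 1 − 0.8000 = 0.2000
  (¬t ∨ t) ∧ ¬q = a·b on (0.8869, 0.2000) = 0.1774
  → value = 0.1774
Under bounded:
  ¬t = 1 − 0.87 = 0.13
  ¬t ∨ t = min(1, a+b) on (0.13, 0.87) = 1.00
  ¬q = 1 − 0.80 = 0.20
  (¬t ∨ t) ∧ ¬q = max(0, a+b−1) on (1.00, 0.20) = 0.20
  → value = 0.2000
|0.1774 − 0.2000| = 0.023

0.023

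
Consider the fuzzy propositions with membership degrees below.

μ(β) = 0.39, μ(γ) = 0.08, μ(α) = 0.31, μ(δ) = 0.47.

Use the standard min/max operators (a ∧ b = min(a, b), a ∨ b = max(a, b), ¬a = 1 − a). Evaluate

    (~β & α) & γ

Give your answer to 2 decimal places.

~β = 1 − 0.39 = 0.61
~β & α = min(a, b) on (0.61, 0.31) = 0.31
(~β & α) & γ = min(a, b) on (0.31, 0.08) = 0.08

0.08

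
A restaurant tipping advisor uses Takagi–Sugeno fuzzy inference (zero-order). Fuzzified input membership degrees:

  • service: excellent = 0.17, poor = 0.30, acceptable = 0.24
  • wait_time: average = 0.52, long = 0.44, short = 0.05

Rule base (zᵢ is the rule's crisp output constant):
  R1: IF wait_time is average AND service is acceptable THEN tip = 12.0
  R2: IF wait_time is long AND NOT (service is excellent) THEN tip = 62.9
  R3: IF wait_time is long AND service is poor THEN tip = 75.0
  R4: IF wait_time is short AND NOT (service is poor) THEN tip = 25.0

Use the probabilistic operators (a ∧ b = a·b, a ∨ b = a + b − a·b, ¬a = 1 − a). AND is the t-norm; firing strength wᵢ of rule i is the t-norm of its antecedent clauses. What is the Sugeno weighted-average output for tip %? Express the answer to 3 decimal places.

53.643

R1 (z=12.0): average=0.52, acceptable=0.24; AND[a·b] → w = 0.1248
R2 (z=62.9): long=0.44, ¬excellent=1−0.17=0.83; AND[a·b] → w = 0.3652
R3 (z=75.0): long=0.44, poor=0.30; AND[a·b] → w = 0.1320
R4 (z=25.0): short=0.05, ¬poor=1−0.30=0.70; AND[a·b] → w = 0.0350
Weighted average = (0.1248·12.0 + 0.3652·62.9 + 0.1320·75.0 + 0.0350·25.0) / (0.1248 + 0.3652 + 0.1320 + 0.0350)
  = 35.2437 / 0.6570 = 53.643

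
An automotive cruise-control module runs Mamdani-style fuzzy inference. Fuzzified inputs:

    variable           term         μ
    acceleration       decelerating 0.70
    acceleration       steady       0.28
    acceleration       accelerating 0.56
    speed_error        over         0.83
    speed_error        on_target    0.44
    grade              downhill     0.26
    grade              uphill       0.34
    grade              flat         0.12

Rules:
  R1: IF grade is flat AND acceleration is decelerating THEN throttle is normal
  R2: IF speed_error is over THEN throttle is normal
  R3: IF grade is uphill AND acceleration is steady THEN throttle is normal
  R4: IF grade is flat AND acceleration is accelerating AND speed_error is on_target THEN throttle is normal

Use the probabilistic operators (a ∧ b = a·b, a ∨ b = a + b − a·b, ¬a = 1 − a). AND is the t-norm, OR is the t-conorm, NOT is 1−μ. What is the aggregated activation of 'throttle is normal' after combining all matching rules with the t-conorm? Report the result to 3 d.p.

R1: flat=0.12, decelerating=0.70; AND[a·b] → w = 0.0840
R2: over=0.83 → w = 0.8300
R3: uphill=0.34, steady=0.28; AND[a·b] → w = 0.0952
R4: flat=0.12, accelerating=0.56, on_target=0.44; AND[a·b] → w = 0.0296
Rules with consequent 'normal': {R1, R2, R3, R4} → strengths 0.0840, 0.8300, 0.0952, 0.0296
Aggregate via t-conorm [a + b − a·b]: 0.8633

0.863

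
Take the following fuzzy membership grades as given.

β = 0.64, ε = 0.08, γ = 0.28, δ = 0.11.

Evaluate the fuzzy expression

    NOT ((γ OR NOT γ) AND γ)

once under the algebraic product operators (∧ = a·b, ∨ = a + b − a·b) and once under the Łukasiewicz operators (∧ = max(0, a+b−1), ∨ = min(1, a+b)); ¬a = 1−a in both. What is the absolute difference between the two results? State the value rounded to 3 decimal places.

0.056

Under algebraic product:
  NOT γ = 1 − 0.2800 = 0.7200
  γ OR NOT γ = a + b − a·b on (0.2800, 0.7200) = 0.7984
  (γ OR NOT γ) AND γ = a·b on (0.7984, 0.2800) = 0.2236
  NOT ((γ OR NOT γ) AND γ) = 1 − 0.2236 = 0.7764
  → value = 0.7764
Under Łukasiewicz:
  NOT γ = 1 − 0.28 = 0.72
  γ OR NOT γ = min(1, a+b) on (0.28, 0.72) = 1.00
  (γ OR NOT γ) AND γ = max(0, a+b−1) on (1.00, 0.28) = 0.28
  NOT ((γ OR NOT γ) AND γ) = 1 − 0.28 = 0.72
  → value = 0.7200
|0.7764 − 0.7200| = 0.056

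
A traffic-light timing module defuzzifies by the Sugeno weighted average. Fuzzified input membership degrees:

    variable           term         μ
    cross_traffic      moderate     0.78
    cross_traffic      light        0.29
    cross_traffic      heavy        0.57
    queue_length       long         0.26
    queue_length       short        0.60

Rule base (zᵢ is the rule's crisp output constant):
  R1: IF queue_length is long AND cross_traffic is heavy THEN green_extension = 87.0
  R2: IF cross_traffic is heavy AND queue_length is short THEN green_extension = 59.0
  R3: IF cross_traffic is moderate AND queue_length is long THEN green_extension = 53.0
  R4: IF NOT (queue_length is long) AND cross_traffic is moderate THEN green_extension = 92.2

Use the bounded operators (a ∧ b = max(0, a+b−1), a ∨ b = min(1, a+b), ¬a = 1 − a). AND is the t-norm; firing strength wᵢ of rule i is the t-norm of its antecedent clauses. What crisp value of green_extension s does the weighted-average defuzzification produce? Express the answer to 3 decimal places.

R1 (z=87.0): long=0.26, heavy=0.57; AND[max(0, a+b−1)] → w = 0.00
R2 (z=59.0): heavy=0.57, short=0.60; AND[max(0, a+b−1)] → w = 0.17
R3 (z=53.0): moderate=0.78, long=0.26; AND[max(0, a+b−1)] → w = 0.04
R4 (z=92.2): ¬long=1−0.26=0.74, moderate=0.78; AND[max(0, a+b−1)] → w = 0.52
Weighted average = (0.00·87.0 + 0.17·59.0 + 0.04·53.0 + 0.52·92.2) / (0.00 + 0.17 + 0.04 + 0.52)
  = 60.0940 / 0.7300 = 82.321

82.321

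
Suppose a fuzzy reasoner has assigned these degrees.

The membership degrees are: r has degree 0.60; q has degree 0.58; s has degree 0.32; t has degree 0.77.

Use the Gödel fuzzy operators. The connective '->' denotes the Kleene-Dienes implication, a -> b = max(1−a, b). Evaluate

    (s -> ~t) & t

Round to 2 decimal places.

~t = 1 − 0.77 = 0.23
s -> ~t  [Kleene-Dienes: max(1−a, b)] with a=0.32, b=0.23 → 0.68
(s -> ~t) & t = min(a, b) on (0.68, 0.77) = 0.68

0.68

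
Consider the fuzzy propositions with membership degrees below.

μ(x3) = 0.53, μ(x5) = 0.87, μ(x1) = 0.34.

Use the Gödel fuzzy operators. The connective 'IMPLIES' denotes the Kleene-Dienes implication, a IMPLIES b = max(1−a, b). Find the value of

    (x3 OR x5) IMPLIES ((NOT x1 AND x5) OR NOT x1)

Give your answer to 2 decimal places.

x3 OR x5 = max(a, b) on (0.53, 0.87) = 0.87
NOT x1 = 1 − 0.34 = 0.66
NOT x1 AND x5 = min(a, b) on (0.66, 0.87) = 0.66
NOT x1 = 1 − 0.34 = 0.66
(NOT x1 AND x5) OR NOT x1 = max(a, b) on (0.66, 0.66) = 0.66
(x3 OR x5) IMPLIES ((NOT x1 AND x5) OR NOT x1)  [Kleene-Dienes: max(1−a, b)] with a=0.87, b=0.66 → 0.66

0.66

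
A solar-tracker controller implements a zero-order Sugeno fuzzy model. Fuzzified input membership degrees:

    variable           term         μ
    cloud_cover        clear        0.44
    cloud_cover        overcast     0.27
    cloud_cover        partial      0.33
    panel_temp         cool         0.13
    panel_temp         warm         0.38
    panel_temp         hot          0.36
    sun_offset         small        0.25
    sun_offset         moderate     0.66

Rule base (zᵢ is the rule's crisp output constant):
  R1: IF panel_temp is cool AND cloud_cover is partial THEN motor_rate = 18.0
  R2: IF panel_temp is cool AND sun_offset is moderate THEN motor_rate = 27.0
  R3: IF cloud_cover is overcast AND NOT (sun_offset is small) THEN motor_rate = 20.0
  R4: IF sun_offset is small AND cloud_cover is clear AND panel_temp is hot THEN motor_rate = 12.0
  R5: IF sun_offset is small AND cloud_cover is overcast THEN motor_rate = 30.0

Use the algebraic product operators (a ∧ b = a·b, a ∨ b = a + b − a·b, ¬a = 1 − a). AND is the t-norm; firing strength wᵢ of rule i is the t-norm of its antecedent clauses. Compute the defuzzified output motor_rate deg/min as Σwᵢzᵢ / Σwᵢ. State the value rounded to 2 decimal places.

R1 (z=18.0): cool=0.13, partial=0.33; AND[a·b] → w = 0.0429
R2 (z=27.0): cool=0.13, moderate=0.66; AND[a·b] → w = 0.0858
R3 (z=20.0): overcast=0.27, ¬small=1−0.25=0.75; AND[a·b] → w = 0.2025
R4 (z=12.0): small=0.25, clear=0.44, hot=0.36; AND[a·b] → w = 0.0396
R5 (z=30.0): small=0.25, overcast=0.27; AND[a·b] → w = 0.0675
Weighted average = (0.0429·18.0 + 0.0858·27.0 + 0.2025·20.0 + 0.0396·12.0 + 0.0675·30.0) / (0.0429 + 0.0858 + 0.2025 + 0.0396 + 0.0675)
  = 9.6390 / 0.4383 = 21.99

21.99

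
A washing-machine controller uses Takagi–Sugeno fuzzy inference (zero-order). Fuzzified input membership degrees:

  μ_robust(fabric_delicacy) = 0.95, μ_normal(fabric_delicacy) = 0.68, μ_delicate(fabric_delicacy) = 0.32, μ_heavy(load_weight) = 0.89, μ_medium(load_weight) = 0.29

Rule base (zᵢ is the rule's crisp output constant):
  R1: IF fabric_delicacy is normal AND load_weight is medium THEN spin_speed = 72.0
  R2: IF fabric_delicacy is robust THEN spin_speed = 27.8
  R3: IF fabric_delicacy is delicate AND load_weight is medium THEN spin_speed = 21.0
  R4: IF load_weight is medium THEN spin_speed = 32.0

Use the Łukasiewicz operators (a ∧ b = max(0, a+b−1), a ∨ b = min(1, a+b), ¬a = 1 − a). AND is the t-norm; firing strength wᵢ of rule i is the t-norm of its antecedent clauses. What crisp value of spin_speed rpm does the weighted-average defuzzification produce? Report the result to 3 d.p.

28.782

R1 (z=72.0): normal=0.68, medium=0.29; AND[max(0, a+b−1)] → w = 0.00
R2 (z=27.8): robust=0.95 → w = 0.95
R3 (z=21.0): delicate=0.32, medium=0.29; AND[max(0, a+b−1)] → w = 0.00
R4 (z=32.0): medium=0.29 → w = 0.29
Weighted average = (0.00·72.0 + 0.95·27.8 + 0.00·21.0 + 0.29·32.0) / (0.00 + 0.95 + 0.00 + 0.29)
  = 35.6900 / 1.2400 = 28.782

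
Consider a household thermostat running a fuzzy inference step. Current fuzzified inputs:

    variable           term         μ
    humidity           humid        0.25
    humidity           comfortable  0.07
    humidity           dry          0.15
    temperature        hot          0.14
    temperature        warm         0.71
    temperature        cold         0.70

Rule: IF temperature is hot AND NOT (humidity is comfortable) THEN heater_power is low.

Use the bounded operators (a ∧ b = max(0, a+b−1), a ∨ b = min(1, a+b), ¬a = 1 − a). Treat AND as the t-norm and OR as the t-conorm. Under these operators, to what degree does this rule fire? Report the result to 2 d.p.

firing strength: hot=0.14, ¬comfortable=1−0.07=0.93; AND[max(0, a+b−1)] → w = 0.07

0.07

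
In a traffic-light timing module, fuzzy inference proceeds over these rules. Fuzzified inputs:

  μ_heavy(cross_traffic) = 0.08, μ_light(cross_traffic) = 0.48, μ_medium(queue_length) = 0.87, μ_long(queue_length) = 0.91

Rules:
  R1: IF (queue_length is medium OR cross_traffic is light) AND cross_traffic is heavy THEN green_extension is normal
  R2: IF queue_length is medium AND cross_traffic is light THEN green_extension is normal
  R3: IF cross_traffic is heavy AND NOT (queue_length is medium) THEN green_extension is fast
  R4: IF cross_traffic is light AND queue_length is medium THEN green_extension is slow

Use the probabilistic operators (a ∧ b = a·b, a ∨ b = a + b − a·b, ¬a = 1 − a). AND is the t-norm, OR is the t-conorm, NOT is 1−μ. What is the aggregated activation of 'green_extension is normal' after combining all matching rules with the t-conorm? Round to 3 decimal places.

R1: (medium=0.87 OR light=0.48) = 0.9324; AND[a·b] with heavy=0.08 → w = 0.0746
R2: medium=0.87, light=0.48; AND[a·b] → w = 0.4176
R3: heavy=0.08, ¬medium=1−0.87=0.13; AND[a·b] → w = 0.0104
R4: light=0.48, medium=0.87; AND[a·b] → w = 0.4176
Rules with consequent 'normal': {R1, R2} → strengths 0.0746, 0.4176
Aggregate via t-conorm [a + b − a·b]: 0.4610

0.461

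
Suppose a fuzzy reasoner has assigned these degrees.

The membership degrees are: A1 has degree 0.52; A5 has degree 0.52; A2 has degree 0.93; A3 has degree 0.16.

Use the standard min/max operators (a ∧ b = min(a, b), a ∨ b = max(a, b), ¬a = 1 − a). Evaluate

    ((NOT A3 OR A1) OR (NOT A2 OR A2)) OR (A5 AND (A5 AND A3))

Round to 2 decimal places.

NOT A3 = 1 − 0.16 = 0.84
NOT A3 OR A1 = max(a, b) on (0.84, 0.52) = 0.84
NOT A2 = 1 − 0.93 = 0.07
NOT A2 OR A2 = max(a, b) on (0.07, 0.93) = 0.93
(NOT A3 OR A1) OR (NOT A2 OR A2) = max(a, b) on (0.84, 0.93) = 0.93
A5 AND A3 = min(a, b) on (0.52, 0.16) = 0.16
A5 AND (A5 AND A3) = min(a, b) on (0.52, 0.16) = 0.16
((NOT A3 OR A1) OR (NOT A2 OR A2)) OR (A5 AND (A5 AND A3)) = max(a, b) on (0.93, 0.16) = 0.93

0.93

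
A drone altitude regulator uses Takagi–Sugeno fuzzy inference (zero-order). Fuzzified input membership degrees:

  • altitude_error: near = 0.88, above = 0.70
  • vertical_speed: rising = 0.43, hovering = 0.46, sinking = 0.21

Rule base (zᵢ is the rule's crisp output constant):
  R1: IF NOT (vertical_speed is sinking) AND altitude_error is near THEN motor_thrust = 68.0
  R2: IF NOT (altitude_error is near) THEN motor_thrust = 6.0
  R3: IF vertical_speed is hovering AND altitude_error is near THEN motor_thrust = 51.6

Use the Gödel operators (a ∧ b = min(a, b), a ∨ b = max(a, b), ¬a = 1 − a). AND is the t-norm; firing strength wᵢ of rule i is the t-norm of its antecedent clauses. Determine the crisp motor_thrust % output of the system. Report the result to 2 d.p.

R1 (z=68.0): ¬sinking=1−0.21=0.79, near=0.88; AND[min(a, b)] → w = 0.79
R2 (z=6.0): ¬near=1−0.88=0.12 → w = 0.12
R3 (z=51.6): hovering=0.46, near=0.88; AND[min(a, b)] → w = 0.46
Weighted average = (0.79·68.0 + 0.12·6.0 + 0.46·51.6) / (0.79 + 0.12 + 0.46)
  = 78.1760 / 1.3700 = 57.06

57.06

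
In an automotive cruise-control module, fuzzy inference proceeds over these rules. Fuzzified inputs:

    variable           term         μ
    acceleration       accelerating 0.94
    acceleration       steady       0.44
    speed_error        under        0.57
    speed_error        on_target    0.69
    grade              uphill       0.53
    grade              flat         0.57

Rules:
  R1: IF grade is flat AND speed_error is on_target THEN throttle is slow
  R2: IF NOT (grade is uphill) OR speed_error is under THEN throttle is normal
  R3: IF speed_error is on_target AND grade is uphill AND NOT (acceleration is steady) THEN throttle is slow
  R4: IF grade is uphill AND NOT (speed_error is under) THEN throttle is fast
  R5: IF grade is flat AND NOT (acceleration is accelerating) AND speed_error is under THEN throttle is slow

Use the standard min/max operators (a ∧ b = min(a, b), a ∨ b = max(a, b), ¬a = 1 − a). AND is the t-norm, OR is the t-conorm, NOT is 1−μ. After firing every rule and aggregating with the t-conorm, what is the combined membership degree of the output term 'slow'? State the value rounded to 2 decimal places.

R1: flat=0.57, on_target=0.69; AND[min(a, b)] → w = 0.57
R2: ¬uphill=1−0.53=0.47, under=0.57; OR[max(a, b)] → w = 0.57
R3: on_target=0.69, uphill=0.53, ¬steady=1−0.44=0.56; AND[min(a, b)] → w = 0.53
R4: uphill=0.53, ¬under=1−0.57=0.43; AND[min(a, b)] → w = 0.43
R5: flat=0.57, ¬accelerating=1−0.94=0.06, under=0.57; AND[min(a, b)] → w = 0.06
Rules with consequent 'slow': {R1, R3, R5} → strengths 0.57, 0.53, 0.06
Aggregate via t-conorm [max(a, b)]: 0.57

0.57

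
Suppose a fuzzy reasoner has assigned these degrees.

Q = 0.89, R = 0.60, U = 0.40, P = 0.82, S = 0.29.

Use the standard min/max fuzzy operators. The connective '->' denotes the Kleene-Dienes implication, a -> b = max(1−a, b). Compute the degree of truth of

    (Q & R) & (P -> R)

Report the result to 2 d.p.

0.60

Q & R = min(a, b) on (0.89, 0.60) = 0.60
P -> R  [Kleene-Dienes: max(1−a, b)] with a=0.82, b=0.60 → 0.60
(Q & R) & (P -> R) = min(a, b) on (0.60, 0.60) = 0.60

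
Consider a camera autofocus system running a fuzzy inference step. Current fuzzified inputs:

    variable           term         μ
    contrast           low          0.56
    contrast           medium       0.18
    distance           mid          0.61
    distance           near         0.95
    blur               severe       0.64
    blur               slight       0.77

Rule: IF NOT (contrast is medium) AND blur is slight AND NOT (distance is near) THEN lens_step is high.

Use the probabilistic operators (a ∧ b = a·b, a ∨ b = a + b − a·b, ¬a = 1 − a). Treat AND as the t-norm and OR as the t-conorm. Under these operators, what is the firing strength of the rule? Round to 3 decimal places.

0.032

firing strength: ¬medium=1−0.18=0.82, slight=0.77, ¬near=1−0.95=0.05; AND[a·b] → w = 0.0316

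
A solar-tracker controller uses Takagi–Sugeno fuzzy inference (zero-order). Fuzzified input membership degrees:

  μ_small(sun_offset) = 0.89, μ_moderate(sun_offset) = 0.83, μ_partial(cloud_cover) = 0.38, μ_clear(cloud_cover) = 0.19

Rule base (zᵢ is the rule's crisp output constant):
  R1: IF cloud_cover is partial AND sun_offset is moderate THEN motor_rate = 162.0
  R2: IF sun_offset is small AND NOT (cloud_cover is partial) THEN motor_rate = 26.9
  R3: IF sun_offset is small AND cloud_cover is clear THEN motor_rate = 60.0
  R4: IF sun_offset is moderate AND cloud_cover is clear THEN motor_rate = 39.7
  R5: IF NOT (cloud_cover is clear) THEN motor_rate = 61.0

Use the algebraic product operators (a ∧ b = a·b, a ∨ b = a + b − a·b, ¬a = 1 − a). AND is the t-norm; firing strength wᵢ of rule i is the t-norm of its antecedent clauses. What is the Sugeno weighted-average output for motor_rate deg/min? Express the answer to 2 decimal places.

R1 (z=162.0): partial=0.38, moderate=0.83; AND[a·b] → w = 0.3154
R2 (z=26.9): small=0.89, ¬partial=1−0.38=0.62; AND[a·b] → w = 0.5518
R3 (z=60.0): small=0.89, clear=0.19; AND[a·b] → w = 0.1691
R4 (z=39.7): moderate=0.83, clear=0.19; AND[a·b] → w = 0.1577
R5 (z=61.0): ¬clear=1−0.19=0.81 → w = 0.8100
Weighted average = (0.3154·162.0 + 0.5518·26.9 + 0.1691·60.0 + 0.1577·39.7 + 0.8100·61.0) / (0.3154 + 0.5518 + 0.1691 + 0.1577 + 0.8100)
  = 131.7549 / 2.0040 = 65.75

65.75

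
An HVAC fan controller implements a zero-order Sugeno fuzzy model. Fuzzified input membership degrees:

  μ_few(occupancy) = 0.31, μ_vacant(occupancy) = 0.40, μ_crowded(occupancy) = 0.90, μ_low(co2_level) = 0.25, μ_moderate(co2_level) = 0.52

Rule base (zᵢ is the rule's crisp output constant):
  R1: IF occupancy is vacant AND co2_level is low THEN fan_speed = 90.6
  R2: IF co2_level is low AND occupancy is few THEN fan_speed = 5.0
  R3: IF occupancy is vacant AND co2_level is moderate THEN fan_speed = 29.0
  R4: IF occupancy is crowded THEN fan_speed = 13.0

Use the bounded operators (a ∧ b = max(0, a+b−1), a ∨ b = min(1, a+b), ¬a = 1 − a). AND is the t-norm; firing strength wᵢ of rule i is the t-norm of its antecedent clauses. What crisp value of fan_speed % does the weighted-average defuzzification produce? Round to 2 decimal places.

R1 (z=90.6): vacant=0.40, low=0.25; AND[max(0, a+b−1)] → w = 0.00
R2 (z=5.0): low=0.25, few=0.31; AND[max(0, a+b−1)] → w = 0.00
R3 (z=29.0): vacant=0.40, moderate=0.52; AND[max(0, a+b−1)] → w = 0.00
R4 (z=13.0): crowded=0.90 → w = 0.90
Weighted average = (0.00·90.6 + 0.00·5.0 + 0.00·29.0 + 0.90·13.0) / (0.00 + 0.00 + 0.00 + 0.90)
  = 11.7000 / 0.9000 = 13.00

13.00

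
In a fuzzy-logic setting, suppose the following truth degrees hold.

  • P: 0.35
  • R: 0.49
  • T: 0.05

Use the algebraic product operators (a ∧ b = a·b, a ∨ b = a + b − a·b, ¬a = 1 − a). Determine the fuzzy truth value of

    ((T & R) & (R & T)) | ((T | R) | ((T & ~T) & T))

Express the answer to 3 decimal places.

T & R = a·b on (0.0500, 0.4900) = 0.0245
R & T = a·b on (0.4900, 0.0500) = 0.0245
(T & R) & (R & T) = a·b on (0.0245, 0.0245) = 0.0006
T | R = a + b − a·b on (0.0500, 0.4900) = 0.5155
~T = 1 − 0.0500 = 0.9500
T & ~T = a·b on (0.0500, 0.9500) = 0.0475
(T & ~T) & T = a·b on (0.0475, 0.0500) = 0.0024
(T | R) | ((T & ~T) & T) = a + b − a·b on (0.5155, 0.0024) = 0.5167
((T & R) & (R & T)) | ((T | R) | ((T & ~T) & T)) = a + b − a·b on (0.0006, 0.5167) = 0.5169

0.517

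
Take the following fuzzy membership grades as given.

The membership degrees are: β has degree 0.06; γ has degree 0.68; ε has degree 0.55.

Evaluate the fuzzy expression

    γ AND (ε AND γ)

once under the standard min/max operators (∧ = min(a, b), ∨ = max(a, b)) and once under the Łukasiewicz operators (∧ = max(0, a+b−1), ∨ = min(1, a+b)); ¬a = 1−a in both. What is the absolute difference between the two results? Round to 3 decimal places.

0.550

Under standard min/max:
  ε AND γ = min(a, b) on (0.55, 0.68) = 0.55
  γ AND (ε AND γ) = min(a, b) on (0.68, 0.55) = 0.55
  → value = 0.5500
Under Łukasiewicz:
  ε AND γ = max(0, a+b−1) on (0.55, 0.68) = 0.23
  γ AND (ε AND γ) = max(0, a+b−1) on (0.68, 0.23) = 0.00
  → value = 0.0000
|0.5500 − 0.0000| = 0.550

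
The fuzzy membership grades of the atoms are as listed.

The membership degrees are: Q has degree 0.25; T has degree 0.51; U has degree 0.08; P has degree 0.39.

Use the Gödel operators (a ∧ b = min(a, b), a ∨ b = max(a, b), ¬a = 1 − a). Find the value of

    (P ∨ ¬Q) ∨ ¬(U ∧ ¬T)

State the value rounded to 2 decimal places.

¬Q = 1 − 0.25 = 0.75
P ∨ ¬Q = max(a, b) on (0.39, 0.75) = 0.75
¬T = 1 − 0.51 = 0.49
U ∧ ¬T = min(a, b) on (0.08, 0.49) = 0.08
¬(U ∧ ¬T) = 1 − 0.08 = 0.92
(P ∨ ¬Q) ∨ ¬(U ∧ ¬T) = max(a, b) on (0.75, 0.92) = 0.92

0.92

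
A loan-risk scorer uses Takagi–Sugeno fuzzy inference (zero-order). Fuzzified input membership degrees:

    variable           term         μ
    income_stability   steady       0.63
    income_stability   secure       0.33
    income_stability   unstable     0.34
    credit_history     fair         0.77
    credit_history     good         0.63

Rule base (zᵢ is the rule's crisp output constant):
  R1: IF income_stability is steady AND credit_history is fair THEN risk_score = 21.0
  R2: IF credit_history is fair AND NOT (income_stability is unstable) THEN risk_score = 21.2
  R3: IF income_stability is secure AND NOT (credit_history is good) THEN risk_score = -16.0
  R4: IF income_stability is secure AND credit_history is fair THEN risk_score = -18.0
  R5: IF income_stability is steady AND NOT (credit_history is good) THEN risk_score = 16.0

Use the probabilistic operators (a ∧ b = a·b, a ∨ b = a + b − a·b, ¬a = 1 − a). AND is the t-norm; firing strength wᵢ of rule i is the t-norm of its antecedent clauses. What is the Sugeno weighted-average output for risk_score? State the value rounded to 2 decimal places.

R1 (z=21.0): steady=0.63, fair=0.77; AND[a·b] → w = 0.4851
R2 (z=21.2): fair=0.77, ¬unstable=1−0.34=0.66; AND[a·b] → w = 0.5082
R3 (z=-16.0): secure=0.33, ¬good=1−0.63=0.37; AND[a·b] → w = 0.1221
R4 (z=-18.0): secure=0.33, fair=0.77; AND[a·b] → w = 0.2541
R5 (z=16.0): steady=0.63, ¬good=1−0.63=0.37; AND[a·b] → w = 0.2331
Weighted average = (0.4851·21.0 + 0.5082·21.2 + 0.1221·-16.0 + 0.2541·-18.0 + 0.2331·16.0) / (0.4851 + 0.5082 + 0.1221 + 0.2541 + 0.2331)
  = 18.1631 / 1.6026 = 11.33

11.33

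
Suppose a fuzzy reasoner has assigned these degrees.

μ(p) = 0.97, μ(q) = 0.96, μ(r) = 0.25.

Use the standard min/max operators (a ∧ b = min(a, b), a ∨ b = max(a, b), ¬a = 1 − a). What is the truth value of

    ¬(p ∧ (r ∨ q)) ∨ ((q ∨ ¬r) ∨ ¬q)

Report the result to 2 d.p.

r ∨ q = max(a, b) on (0.25, 0.96) = 0.96
p ∧ (r ∨ q) = min(a, b) on (0.97, 0.96) = 0.96
¬(p ∧ (r ∨ q)) = 1 − 0.96 = 0.04
¬r = 1 − 0.25 = 0.75
q ∨ ¬r = max(a, b) on (0.96, 0.75) = 0.96
¬q = 1 − 0.96 = 0.04
(q ∨ ¬r) ∨ ¬q = max(a, b) on (0.96, 0.04) = 0.96
¬(p ∧ (r ∨ q)) ∨ ((q ∨ ¬r) ∨ ¬q) = max(a, b) on (0.04, 0.96) = 0.96

0.96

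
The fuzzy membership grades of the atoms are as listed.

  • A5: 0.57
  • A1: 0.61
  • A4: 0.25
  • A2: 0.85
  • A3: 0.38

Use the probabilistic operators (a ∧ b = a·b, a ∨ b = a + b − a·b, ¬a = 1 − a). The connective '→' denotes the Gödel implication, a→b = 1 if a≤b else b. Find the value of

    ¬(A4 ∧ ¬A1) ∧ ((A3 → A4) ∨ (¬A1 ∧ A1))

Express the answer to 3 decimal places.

0.387

¬A1 = 1 − 0.6100 = 0.3900
A4 ∧ ¬A1 = a·b on (0.2500, 0.3900) = 0.0975
¬(A4 ∧ ¬A1) = 1 − 0.0975 = 0.9025
A3 → A4  [Gödel: 1 if a≤b else b] with a=0.3800, b=0.2500 → 0.2500
¬A1 = 1 − 0.6100 = 0.3900
¬A1 ∧ A1 = a·b on (0.3900, 0.6100) = 0.2379
(A3 → A4) ∨ (¬A1 ∧ A1) = a + b − a·b on (0.2500, 0.2379) = 0.4284
¬(A4 ∧ ¬A1) ∧ ((A3 → A4) ∨ (¬A1 ∧ A1)) = a·b on (0.9025, 0.4284) = 0.3867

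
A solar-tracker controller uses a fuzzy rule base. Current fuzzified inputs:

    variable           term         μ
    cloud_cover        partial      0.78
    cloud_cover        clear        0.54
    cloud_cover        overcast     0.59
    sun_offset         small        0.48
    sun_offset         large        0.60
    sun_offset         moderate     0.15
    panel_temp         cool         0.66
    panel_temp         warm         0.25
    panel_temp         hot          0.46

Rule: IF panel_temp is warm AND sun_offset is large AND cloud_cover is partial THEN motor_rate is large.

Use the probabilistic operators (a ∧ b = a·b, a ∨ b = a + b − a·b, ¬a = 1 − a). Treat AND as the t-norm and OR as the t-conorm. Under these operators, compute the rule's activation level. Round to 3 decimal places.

0.117

firing strength: warm=0.25, large=0.60, partial=0.78; AND[a·b] → w = 0.1170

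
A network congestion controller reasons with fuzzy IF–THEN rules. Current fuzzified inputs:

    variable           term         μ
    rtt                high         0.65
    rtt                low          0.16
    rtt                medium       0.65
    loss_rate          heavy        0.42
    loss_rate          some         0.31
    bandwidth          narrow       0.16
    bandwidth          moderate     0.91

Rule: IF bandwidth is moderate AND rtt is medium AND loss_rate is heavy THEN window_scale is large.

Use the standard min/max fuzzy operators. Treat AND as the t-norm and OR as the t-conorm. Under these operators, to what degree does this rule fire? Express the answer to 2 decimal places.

firing strength: moderate=0.91, medium=0.65, heavy=0.42; AND[min(a, b)] → w = 0.42

0.42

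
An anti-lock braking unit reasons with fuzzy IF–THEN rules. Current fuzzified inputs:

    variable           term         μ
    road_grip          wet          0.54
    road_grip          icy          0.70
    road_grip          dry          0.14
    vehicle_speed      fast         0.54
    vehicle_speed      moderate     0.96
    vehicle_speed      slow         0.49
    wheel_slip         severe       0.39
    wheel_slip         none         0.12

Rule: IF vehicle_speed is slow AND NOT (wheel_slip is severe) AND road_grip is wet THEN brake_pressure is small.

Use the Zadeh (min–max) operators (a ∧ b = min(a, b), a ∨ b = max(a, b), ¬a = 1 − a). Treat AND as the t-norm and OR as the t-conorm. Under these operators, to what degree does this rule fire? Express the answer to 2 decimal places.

firing strength: slow=0.49, ¬severe=1−0.39=0.61, wet=0.54; AND[min(a, b)] → w = 0.49

0.49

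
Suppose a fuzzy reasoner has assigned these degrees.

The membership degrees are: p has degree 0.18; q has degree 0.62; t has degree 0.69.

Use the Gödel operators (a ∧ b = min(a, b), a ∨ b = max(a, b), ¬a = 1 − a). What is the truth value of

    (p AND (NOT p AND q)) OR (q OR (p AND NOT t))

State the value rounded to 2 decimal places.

NOT p = 1 − 0.18 = 0.82
NOT p AND q = min(a, b) on (0.82, 0.62) = 0.62
p AND (NOT p AND q) = min(a, b) on (0.18, 0.62) = 0.18
NOT t = 1 − 0.69 = 0.31
p AND NOT t = min(a, b) on (0.18, 0.31) = 0.18
q OR (p AND NOT t) = max(a, b) on (0.62, 0.18) = 0.62
(p AND (NOT p AND q)) OR (q OR (p AND NOT t)) = max(a, b) on (0.18, 0.62) = 0.62

0.62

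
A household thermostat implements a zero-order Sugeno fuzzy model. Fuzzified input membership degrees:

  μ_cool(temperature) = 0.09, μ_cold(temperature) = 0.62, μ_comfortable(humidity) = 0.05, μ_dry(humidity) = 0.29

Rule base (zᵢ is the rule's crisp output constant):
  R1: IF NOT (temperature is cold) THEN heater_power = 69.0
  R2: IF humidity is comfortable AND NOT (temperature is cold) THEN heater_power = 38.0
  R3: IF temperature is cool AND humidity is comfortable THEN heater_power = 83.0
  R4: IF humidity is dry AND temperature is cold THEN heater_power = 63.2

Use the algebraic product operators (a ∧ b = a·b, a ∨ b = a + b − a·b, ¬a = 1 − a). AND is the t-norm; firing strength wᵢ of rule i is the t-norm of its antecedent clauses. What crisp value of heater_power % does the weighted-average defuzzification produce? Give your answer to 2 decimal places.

R1 (z=69.0): ¬cold=1−0.62=0.38 → w = 0.3800
R2 (z=38.0): comfortable=0.05, ¬cold=1−0.62=0.38; AND[a·b] → w = 0.0190
R3 (z=83.0): cool=0.09, comfortable=0.05; AND[a·b] → w = 0.0045
R4 (z=63.2): dry=0.29, cold=0.62; AND[a·b] → w = 0.1798
Weighted average = (0.3800·69.0 + 0.0190·38.0 + 0.0045·83.0 + 0.1798·63.2) / (0.3800 + 0.0190 + 0.0045 + 0.1798)
  = 38.6789 / 0.5833 = 66.31

66.31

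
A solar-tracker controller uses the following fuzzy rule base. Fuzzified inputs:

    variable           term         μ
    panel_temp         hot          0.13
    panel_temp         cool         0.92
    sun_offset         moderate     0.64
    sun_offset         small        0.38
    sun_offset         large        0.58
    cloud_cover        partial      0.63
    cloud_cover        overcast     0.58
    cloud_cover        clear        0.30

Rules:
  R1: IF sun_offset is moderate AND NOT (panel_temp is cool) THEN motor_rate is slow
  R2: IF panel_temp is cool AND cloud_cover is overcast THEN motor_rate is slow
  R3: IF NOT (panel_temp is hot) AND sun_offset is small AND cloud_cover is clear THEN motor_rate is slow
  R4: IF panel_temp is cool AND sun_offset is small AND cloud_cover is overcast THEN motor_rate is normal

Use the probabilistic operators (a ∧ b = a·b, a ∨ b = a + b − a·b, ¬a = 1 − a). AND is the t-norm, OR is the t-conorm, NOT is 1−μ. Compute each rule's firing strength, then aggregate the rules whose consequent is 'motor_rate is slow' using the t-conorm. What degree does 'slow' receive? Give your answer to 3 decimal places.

0.601

R1: moderate=0.64, ¬cool=1−0.92=0.08; AND[a·b] → w = 0.0512
R2: cool=0.92, overcast=0.58; AND[a·b] → w = 0.5336
R3: ¬hot=1−0.13=0.87, small=0.38, clear=0.30; AND[a·b] → w = 0.0992
R4: cool=0.92, small=0.38, overcast=0.58; AND[a·b] → w = 0.2028
Rules with consequent 'slow': {R1, R2, R3} → strengths 0.0512, 0.5336, 0.0992
Aggregate via t-conorm [a + b − a·b]: 0.6014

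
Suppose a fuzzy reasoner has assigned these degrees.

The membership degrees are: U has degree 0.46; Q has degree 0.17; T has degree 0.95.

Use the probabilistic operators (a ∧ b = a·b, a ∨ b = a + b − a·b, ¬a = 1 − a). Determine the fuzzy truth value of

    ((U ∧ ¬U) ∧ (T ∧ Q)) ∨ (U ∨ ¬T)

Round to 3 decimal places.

¬U = 1 − 0.4600 = 0.5400
U ∧ ¬U = a·b on (0.4600, 0.5400) = 0.2484
T ∧ Q = a·b on (0.9500, 0.1700) = 0.1615
(U ∧ ¬U) ∧ (T ∧ Q) = a·b on (0.2484, 0.1615) = 0.0401
¬T = 1 − 0.9500 = 0.0500
U ∨ ¬T = a + b − a·b on (0.4600, 0.0500) = 0.4870
((U ∧ ¬U) ∧ (T ∧ Q)) ∨ (U ∨ ¬T) = a + b − a·b on (0.0401, 0.4870) = 0.5076

0.508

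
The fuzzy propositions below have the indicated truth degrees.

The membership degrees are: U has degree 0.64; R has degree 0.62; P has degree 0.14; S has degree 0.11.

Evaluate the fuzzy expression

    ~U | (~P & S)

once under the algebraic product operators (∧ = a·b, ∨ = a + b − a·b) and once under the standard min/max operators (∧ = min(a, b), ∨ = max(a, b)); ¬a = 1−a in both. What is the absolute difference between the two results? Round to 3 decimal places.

0.061

Under algebraic product:
  ~U = 1 − 0.6400 = 0.3600
  ~P = 1 − 0.1400 = 0.8600
  ~P & S = a·b on (0.8600, 0.1100) = 0.0946
  ~U | (~P & S) = a + b − a·b on (0.3600, 0.0946) = 0.4205
  → value = 0.4205
Under standard min/max:
  ~U = 1 − 0.64 = 0.36
  ~P = 1 − 0.14 = 0.86
  ~P & S = min(a, b) on (0.86, 0.11) = 0.11
  ~U | (~P & S) = max(a, b) on (0.36, 0.11) = 0.36
  → value = 0.3600
|0.4205 − 0.3600| = 0.061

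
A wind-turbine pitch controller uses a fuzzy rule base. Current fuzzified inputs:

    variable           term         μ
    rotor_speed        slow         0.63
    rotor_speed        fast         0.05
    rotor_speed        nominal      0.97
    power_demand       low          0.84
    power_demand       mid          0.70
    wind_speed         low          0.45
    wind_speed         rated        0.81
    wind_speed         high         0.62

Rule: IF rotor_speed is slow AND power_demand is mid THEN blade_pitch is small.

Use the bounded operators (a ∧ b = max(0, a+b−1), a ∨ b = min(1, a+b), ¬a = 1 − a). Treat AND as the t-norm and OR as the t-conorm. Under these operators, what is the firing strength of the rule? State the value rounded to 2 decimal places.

0.33

firing strength: slow=0.63, mid=0.70; AND[max(0, a+b−1)] → w = 0.33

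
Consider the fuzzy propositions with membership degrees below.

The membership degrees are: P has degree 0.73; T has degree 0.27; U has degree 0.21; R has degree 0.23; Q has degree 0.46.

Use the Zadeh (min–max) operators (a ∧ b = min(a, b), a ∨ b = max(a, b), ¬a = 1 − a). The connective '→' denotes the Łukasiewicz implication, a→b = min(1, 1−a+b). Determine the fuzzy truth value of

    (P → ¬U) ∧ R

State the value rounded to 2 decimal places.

0.23

¬U = 1 − 0.21 = 0.79
P → ¬U  [Łukasiewicz: min(1, 1−a+b)] with a=0.73, b=0.79 → 1.00
(P → ¬U) ∧ R = min(a, b) on (1.00, 0.23) = 0.23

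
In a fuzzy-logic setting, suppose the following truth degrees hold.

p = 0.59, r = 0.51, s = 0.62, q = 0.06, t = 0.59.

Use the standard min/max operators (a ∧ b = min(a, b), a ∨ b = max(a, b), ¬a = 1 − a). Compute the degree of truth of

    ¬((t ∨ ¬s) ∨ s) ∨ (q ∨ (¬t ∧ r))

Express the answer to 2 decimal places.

0.41

¬s = 1 − 0.62 = 0.38
t ∨ ¬s = max(a, b) on (0.59, 0.38) = 0.59
(t ∨ ¬s) ∨ s = max(a, b) on (0.59, 0.62) = 0.62
¬((t ∨ ¬s) ∨ s) = 1 − 0.62 = 0.38
¬t = 1 − 0.59 = 0.41
¬t ∧ r = min(a, b) on (0.41, 0.51) = 0.41
q ∨ (¬t ∧ r) = max(a, b) on (0.06, 0.41) = 0.41
¬((t ∨ ¬s) ∨ s) ∨ (q ∨ (¬t ∧ r)) = max(a, b) on (0.38, 0.41) = 0.41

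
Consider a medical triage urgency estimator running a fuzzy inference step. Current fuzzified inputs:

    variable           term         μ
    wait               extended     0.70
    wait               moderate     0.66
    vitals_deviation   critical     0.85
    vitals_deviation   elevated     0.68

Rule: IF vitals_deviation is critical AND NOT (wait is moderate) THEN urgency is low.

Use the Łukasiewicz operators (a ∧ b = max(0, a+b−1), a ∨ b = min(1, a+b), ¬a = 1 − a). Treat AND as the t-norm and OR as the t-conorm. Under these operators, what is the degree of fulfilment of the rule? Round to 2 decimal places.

firing strength: critical=0.85, ¬moderate=1−0.66=0.34; AND[max(0, a+b−1)] → w = 0.19

0.19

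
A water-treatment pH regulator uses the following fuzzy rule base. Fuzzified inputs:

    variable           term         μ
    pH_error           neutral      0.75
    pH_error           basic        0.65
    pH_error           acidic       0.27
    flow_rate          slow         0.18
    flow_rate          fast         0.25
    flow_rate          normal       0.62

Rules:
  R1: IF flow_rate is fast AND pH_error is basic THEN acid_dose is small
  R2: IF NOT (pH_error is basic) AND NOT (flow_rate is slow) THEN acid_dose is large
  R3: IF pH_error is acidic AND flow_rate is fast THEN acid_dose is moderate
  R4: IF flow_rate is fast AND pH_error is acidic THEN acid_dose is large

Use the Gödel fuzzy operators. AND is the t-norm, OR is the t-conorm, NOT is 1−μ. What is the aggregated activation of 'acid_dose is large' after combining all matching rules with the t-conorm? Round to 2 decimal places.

R1: fast=0.25, basic=0.65; AND[min(a, b)] → w = 0.25
R2: ¬basic=1−0.65=0.35, ¬slow=1−0.18=0.82; AND[min(a, b)] → w = 0.35
R3: acidic=0.27, fast=0.25; AND[min(a, b)] → w = 0.25
R4: fast=0.25, acidic=0.27; AND[min(a, b)] → w = 0.25
Rules with consequent 'large': {R2, R4} → strengths 0.35, 0.25
Aggregate via t-conorm [max(a, b)]: 0.35

0.35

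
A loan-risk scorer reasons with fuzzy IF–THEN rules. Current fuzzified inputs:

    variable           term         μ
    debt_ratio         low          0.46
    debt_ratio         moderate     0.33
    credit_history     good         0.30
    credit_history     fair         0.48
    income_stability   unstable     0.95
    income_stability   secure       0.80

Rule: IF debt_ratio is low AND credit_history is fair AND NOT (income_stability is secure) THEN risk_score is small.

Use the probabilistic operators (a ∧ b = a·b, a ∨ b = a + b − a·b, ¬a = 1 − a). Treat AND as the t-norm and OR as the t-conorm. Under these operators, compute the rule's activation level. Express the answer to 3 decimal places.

firing strength: low=0.46, fair=0.48, ¬secure=1−0.80=0.20; AND[a·b] → w = 0.0442

0.044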